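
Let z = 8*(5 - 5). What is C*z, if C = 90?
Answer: 0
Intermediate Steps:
z = 0 (z = 8*0 = 0)
C*z = 90*0 = 0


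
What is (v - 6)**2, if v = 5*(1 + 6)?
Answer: 841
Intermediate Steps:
v = 35 (v = 5*7 = 35)
(v - 6)**2 = (35 - 6)**2 = 29**2 = 841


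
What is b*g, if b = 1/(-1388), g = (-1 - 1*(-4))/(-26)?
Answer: 3/36088 ≈ 8.3130e-5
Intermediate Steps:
g = -3/26 (g = (-1 + 4)*(-1/26) = 3*(-1/26) = -3/26 ≈ -0.11538)
b = -1/1388 ≈ -0.00072046
b*g = -1/1388*(-3/26) = 3/36088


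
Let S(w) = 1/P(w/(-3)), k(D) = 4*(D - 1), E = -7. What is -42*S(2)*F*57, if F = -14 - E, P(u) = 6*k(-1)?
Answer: -2793/8 ≈ -349.13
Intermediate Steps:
k(D) = -4 + 4*D (k(D) = 4*(-1 + D) = -4 + 4*D)
P(u) = -48 (P(u) = 6*(-4 + 4*(-1)) = 6*(-4 - 4) = 6*(-8) = -48)
F = -7 (F = -14 - 1*(-7) = -14 + 7 = -7)
S(w) = -1/48 (S(w) = 1/(-48) = -1/48)
-42*S(2)*F*57 = -(-7)*(-7)/8*57 = -42*7/48*57 = -49/8*57 = -2793/8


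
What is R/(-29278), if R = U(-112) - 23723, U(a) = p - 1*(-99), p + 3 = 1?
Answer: 11813/14639 ≈ 0.80695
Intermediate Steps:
p = -2 (p = -3 + 1 = -2)
U(a) = 97 (U(a) = -2 - 1*(-99) = -2 + 99 = 97)
R = -23626 (R = 97 - 23723 = -23626)
R/(-29278) = -23626/(-29278) = -23626*(-1/29278) = 11813/14639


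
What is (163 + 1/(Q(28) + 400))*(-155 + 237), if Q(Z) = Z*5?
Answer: 3608861/270 ≈ 13366.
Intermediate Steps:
Q(Z) = 5*Z
(163 + 1/(Q(28) + 400))*(-155 + 237) = (163 + 1/(5*28 + 400))*(-155 + 237) = (163 + 1/(140 + 400))*82 = (163 + 1/540)*82 = (88021/540)*82 = 3608861/270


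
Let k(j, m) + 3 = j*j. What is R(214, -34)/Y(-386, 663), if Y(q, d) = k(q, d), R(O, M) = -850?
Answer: -850/148993 ≈ -0.0057050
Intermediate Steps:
k(j, m) = -3 + j**2 (k(j, m) = -3 + j*j = -3 + j**2)
Y(q, d) = -3 + q**2
R(214, -34)/Y(-386, 663) = -850/(-3 + (-386)**2) = -850/(-3 + 148996) = -850/148993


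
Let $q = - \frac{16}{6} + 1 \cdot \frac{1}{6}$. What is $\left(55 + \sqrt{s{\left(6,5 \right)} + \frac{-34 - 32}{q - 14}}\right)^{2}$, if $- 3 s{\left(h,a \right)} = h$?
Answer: $\left(55 + \sqrt{2}\right)^{2} \approx 3182.6$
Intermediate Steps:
$s{\left(h,a \right)} = - \frac{h}{3}$
$q = - \frac{5}{2}$ ($q = \left(-16\right) \frac{1}{6} + 1 \cdot \frac{1}{6} = - \frac{8}{3} + \frac{1}{6} = - \frac{5}{2} \approx -2.5$)
$\left(55 + \sqrt{s{\left(6,5 \right)} + \frac{-34 - 32}{q - 14}}\right)^{2} = \left(55 + \sqrt{\left(- \frac{1}{3}\right) 6 + \frac{-34 - 32}{- \frac{5}{2} - 14}}\right)^{2} = \left(55 + \sqrt{-2 - \frac{66}{- \frac{33}{2}}}\right)^{2} = \left(55 + \sqrt{-2 - -4}\right)^{2} = \left(55 + \sqrt{-2 + 4}\right)^{2} = \left(55 + \sqrt{2}\right)^{2}$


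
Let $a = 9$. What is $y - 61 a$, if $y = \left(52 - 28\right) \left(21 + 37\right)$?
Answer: $843$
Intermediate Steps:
$y = 1392$ ($y = 24 \cdot 58 = 1392$)
$y - 61 a = 1392 - 549 = 843$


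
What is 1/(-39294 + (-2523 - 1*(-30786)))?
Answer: -1/11031 ≈ -9.0654e-5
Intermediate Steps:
1/(-39294 + (-2523 - 1*(-30786))) = 1/(-39294 + (-2523 + 30786)) = 1/(-39294 + 28263) = 1/(-11031) = -1/11031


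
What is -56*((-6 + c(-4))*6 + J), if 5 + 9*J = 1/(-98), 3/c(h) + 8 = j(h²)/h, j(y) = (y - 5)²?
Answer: 2220748/1071 ≈ 2073.5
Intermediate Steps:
j(y) = (-5 + y)²
c(h) = 3/(-8 + (-5 + h²)²/h)
J = -491/882 (J = -5/9 + (⅑)/(-98) = -5/9 + (⅑)*(-1/98) = -5/9 - 1/882 = -491/882 ≈ -0.55669)
-56*((-6 + c(-4))*6 + J) = -56*((-6 - 3*(-4)/(-(-5 + (-4)²)² + 8*(-4)))*6 - 491/882) = -56*((-6 - 3*(-4)/(-(-5 + 16)² - 32))*6 - 491/882) = -56*((-6 - 3*(-4)/(-1*11² - 32))*6 - 491/882) = -56*((-6 - 3*(-4)/(-1*121 - 32))*6 - 491/882) = -56*((-6 - 3*(-4)/(-121 - 32))*6 - 491/882) = -56*((-6 - 3*(-4)/(-153))*6 - 491/882) = -56*((-6 - 3*(-4)*(-1/153))*6 - 491/882) = -56*((-6 - 4/51)*6 - 491/882) = -56*(-310/51*6 - 491/882) = -56*(-620/17 - 491/882) = -56*(-555187/14994) = 2220748/1071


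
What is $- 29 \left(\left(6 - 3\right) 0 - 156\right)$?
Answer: $4524$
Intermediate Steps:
$- 29 \left(\left(6 - 3\right) 0 - 156\right) = - 29 \left(3 \cdot 0 - 156\right) = - 29 \left(0 - 156\right) = \left(-29\right) \left(-156\right) = 4524$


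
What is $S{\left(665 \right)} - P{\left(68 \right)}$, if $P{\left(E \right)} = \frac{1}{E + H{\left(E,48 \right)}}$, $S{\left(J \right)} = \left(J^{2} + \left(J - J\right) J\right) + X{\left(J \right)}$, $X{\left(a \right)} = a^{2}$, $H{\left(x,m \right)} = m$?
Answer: $\frac{102596199}{116} \approx 8.8445 \cdot 10^{5}$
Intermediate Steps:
$S{\left(J \right)} = 2 J^{2}$ ($S{\left(J \right)} = \left(J^{2} + \left(J - J\right) J\right) + J^{2} = \left(J^{2} + 0 J\right) + J^{2} = \left(J^{2} + 0\right) + J^{2} = J^{2} + J^{2} = 2 J^{2}$)
$P{\left(E \right)} = \frac{1}{48 + E}$ ($P{\left(E \right)} = \frac{1}{E + 48} = \frac{1}{48 + E}$)
$S{\left(665 \right)} - P{\left(68 \right)} = 2 \cdot 665^{2} - \frac{1}{48 + 68} = 2 \cdot 442225 - \frac{1}{116} = 884450 - \frac{1}{116} = \frac{102596199}{116}$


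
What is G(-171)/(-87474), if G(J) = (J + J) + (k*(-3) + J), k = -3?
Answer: 84/14579 ≈ 0.0057617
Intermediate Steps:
G(J) = 9 + 3*J (G(J) = (J + J) + (-3*(-3) + J) = 2*J + (9 + J) = 9 + 3*J)
G(-171)/(-87474) = (9 + 3*(-171))/(-87474) = (9 - 513)*(-1/87474) = -504*(-1/87474) = 84/14579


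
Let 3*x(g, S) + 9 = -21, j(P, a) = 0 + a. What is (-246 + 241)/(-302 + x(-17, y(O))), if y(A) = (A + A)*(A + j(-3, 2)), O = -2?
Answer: 5/312 ≈ 0.016026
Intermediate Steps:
j(P, a) = a
y(A) = 2*A*(2 + A) (y(A) = (A + A)*(A + 2) = (2*A)*(2 + A) = 2*A*(2 + A))
x(g, S) = -10 (x(g, S) = -3 + (1/3)*(-21) = -3 - 7 = -10)
(-246 + 241)/(-302 + x(-17, y(O))) = (-246 + 241)/(-302 - 10) = -5/(-312) = -5*(-1/312) = 5/312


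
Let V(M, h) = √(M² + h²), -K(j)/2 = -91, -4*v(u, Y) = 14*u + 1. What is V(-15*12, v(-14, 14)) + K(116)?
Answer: 182 + 15*√2473/4 ≈ 368.48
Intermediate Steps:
v(u, Y) = -¼ - 7*u/2 (v(u, Y) = -(14*u + 1)/4 = -(1 + 14*u)/4 = -¼ - 7*u/2)
K(j) = 182 (K(j) = -2*(-91) = 182)
V(-15*12, v(-14, 14)) + K(116) = √((-15*12)² + (-¼ - 7/2*(-14))²) + 182 = √((-180)² + (-¼ + 49)²) + 182 = √(32400 + (195/4)²) + 182 = √(32400 + 38025/16) + 182 = √(556425/16) + 182 = 15*√2473/4 + 182 = 182 + 15*√2473/4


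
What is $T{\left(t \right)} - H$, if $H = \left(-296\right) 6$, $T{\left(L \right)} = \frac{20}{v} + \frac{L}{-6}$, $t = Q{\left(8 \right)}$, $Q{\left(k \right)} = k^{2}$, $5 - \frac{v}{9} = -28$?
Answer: $\frac{524324}{297} \approx 1765.4$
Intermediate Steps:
$v = 297$ ($v = 45 - -252 = 45 + 252 = 297$)
$t = 64$ ($t = 8^{2} = 64$)
$T{\left(L \right)} = \frac{20}{297} - \frac{L}{6}$ ($T{\left(L \right)} = \frac{20}{297} + \frac{L}{-6} = 20 \cdot \frac{1}{297} + L \left(- \frac{1}{6}\right) = \frac{20}{297} - \frac{L}{6}$)
$H = -1776$
$T{\left(t \right)} - H = \left(\frac{20}{297} - \frac{32}{3}\right) - -1776 = \left(\frac{20}{297} - \frac{32}{3}\right) + 1776 = - \frac{3148}{297} + 1776 = \frac{524324}{297}$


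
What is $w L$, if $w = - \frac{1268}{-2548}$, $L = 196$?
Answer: $\frac{1268}{13} \approx 97.538$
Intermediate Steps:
$w = \frac{317}{637}$ ($w = \left(-1268\right) \left(- \frac{1}{2548}\right) = \frac{317}{637} \approx 0.49765$)
$w L = \frac{317}{637} \cdot 196 = \frac{1268}{13}$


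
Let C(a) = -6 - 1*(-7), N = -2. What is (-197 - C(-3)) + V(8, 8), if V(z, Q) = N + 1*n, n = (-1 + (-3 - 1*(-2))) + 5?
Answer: -197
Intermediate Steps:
n = 3 (n = (-1 + (-3 + 2)) + 5 = (-1 - 1) + 5 = -2 + 5 = 3)
V(z, Q) = 1 (V(z, Q) = -2 + 1*3 = -2 + 3 = 1)
C(a) = 1 (C(a) = -6 + 7 = 1)
(-197 - C(-3)) + V(8, 8) = (-197 - 1*1) + 1 = (-197 - 1) + 1 = -198 + 1 = -197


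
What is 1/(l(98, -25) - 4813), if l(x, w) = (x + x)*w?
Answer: -1/9713 ≈ -0.00010295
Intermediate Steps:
l(x, w) = 2*w*x (l(x, w) = (2*x)*w = 2*w*x)
1/(l(98, -25) - 4813) = 1/(2*(-25)*98 - 4813) = 1/(-4900 - 4813) = 1/(-9713) = -1/9713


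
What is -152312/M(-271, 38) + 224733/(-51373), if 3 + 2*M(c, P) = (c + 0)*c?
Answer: -16076695403/1886365187 ≈ -8.5226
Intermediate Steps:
M(c, P) = -3/2 + c²/2 (M(c, P) = -3/2 + ((c + 0)*c)/2 = -3/2 + (c*c)/2 = -3/2 + c²/2)
-152312/M(-271, 38) + 224733/(-51373) = -152312/(-3/2 + (½)*(-271)²) + 224733/(-51373) = -152312/(-3/2 + (½)*73441) + 224733*(-1/51373) = -152312/(-3/2 + 73441/2) - 224733/51373 = -152312/36719 - 224733/51373 = -16076695403/1886365187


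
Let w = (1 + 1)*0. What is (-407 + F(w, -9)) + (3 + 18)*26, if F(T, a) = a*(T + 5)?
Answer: 94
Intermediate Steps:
w = 0 (w = 2*0 = 0)
F(T, a) = a*(5 + T)
(-407 + F(w, -9)) + (3 + 18)*26 = (-407 - 9*(5 + 0)) + (3 + 18)*26 = (-407 - 9*5) + 21*26 = (-407 - 45) + 546 = -452 + 546 = 94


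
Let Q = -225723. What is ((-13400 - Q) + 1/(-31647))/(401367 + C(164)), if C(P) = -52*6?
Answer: 1343877196/2538437517 ≈ 0.52941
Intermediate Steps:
C(P) = -312
((-13400 - Q) + 1/(-31647))/(401367 + C(164)) = ((-13400 - 1*(-225723)) + 1/(-31647))/(401367 - 312) = ((-13400 + 225723) - 1/31647)/401055 = (212323 - 1/31647)*(1/401055) = (6719385980/31647)*(1/401055) = 1343877196/2538437517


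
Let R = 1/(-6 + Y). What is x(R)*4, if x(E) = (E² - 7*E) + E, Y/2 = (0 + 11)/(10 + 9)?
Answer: 10849/2116 ≈ 5.1271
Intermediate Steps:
Y = 22/19 (Y = 2*((0 + 11)/(10 + 9)) = 2*(11/19) = 22/19 ≈ 1.1579)
R = -19/92 (R = 1/(-6 + 22/19) = 1/(-92/19) = -19/92 ≈ -0.20652)
x(E) = E² - 6*E
x(R)*4 = -19*(-6 - 19/92)/92*4 = -19/92*(-571/92)*4 = (10849/8464)*4 = 10849/2116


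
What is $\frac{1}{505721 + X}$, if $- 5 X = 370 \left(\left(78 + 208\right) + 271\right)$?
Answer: $\frac{1}{464503} \approx 2.1528 \cdot 10^{-6}$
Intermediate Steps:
$X = -41218$ ($X = - \frac{370 \left(\left(78 + 208\right) + 271\right)}{5} = - \frac{370 \left(286 + 271\right)}{5} = - \frac{370 \cdot 557}{5} = \left(- \frac{1}{5}\right) 206090 = -41218$)
$\frac{1}{505721 + X} = \frac{1}{505721 - 41218} = \frac{1}{464503}$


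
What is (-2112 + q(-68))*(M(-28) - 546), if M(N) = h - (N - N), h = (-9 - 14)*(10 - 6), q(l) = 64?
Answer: 1306624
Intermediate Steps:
h = -92 (h = -23*4 = -92)
M(N) = -92 (M(N) = -92 - (N - N) = -92 - 1*0 = -92 + 0 = -92)
(-2112 + q(-68))*(M(-28) - 546) = (-2112 + 64)*(-92 - 546) = -2048*(-638) = 1306624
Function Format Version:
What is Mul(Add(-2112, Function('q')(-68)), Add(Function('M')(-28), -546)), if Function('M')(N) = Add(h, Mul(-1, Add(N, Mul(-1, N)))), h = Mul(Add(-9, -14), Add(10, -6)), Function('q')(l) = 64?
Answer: 1306624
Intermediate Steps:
h = -92 (h = Mul(-23, 4) = -92)
Function('M')(N) = -92 (Function('M')(N) = Add(-92, Mul(-1, Add(N, Mul(-1, N)))) = Add(-92, Mul(-1, 0)) = Add(-92, 0) = -92)
Mul(Add(-2112, Function('q')(-68)), Add(Function('M')(-28), -546)) = Mul(Add(-2112, 64), Add(-92, -546)) = Mul(-2048, -638) = 1306624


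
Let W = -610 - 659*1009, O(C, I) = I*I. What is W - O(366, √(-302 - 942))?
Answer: -664297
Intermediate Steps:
O(C, I) = I²
W = -665541 (W = -610 - 664931 = -665541)
W - O(366, √(-302 - 942)) = -665541 - (√(-302 - 942))² = -665541 - (√(-1244))² = -665541 - (2*I*√311)² = -665541 - 1*(-1244) = -665541 + 1244 = -664297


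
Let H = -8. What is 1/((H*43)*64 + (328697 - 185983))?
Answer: 1/120698 ≈ 8.2851e-6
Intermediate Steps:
1/((H*43)*64 + (328697 - 185983)) = 1/(-8*43*64 + (328697 - 185983)) = 1/(-344*64 + 142714) = 1/(-22016 + 142714) = 1/120698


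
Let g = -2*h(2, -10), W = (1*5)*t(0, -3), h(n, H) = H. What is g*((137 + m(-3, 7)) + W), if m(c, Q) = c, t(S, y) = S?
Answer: 2680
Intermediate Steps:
W = 0 (W = (1*5)*0 = 5*0 = 0)
g = 20 (g = -2*(-10) = 20)
g*((137 + m(-3, 7)) + W) = 20*((137 - 3) + 0) = 20*(134 + 0) = 20*134 = 2680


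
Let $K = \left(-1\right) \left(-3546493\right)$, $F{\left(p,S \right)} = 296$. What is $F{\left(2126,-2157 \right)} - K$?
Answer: $-3546197$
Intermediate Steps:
$K = 3546493$
$F{\left(2126,-2157 \right)} - K = 296 - 3546493 = -3546197$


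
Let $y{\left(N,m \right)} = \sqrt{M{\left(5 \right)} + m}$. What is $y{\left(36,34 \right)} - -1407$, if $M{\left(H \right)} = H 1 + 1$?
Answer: $1407 + 2 \sqrt{10} \approx 1413.3$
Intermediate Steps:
$M{\left(H \right)} = 1 + H$ ($M{\left(H \right)} = H + 1 = 1 + H$)
$y{\left(N,m \right)} = \sqrt{6 + m}$ ($y{\left(N,m \right)} = \sqrt{\left(1 + 5\right) + m} = \sqrt{6 + m}$)
$y{\left(36,34 \right)} - -1407 = \sqrt{6 + 34} - -1407 = \sqrt{40} + 1407 = 2 \sqrt{10} + 1407 = 1407 + 2 \sqrt{10}$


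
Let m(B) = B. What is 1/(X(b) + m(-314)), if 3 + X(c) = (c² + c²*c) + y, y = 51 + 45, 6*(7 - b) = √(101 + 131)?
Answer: -228015/60402817 - 40689*√58/60402817 ≈ -0.0089051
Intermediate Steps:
b = 7 - √58/3 (b = 7 - √(101 + 131)/6 = 7 - √58/3 ≈ 4.4614)
y = 96
X(c) = 93 + c² + c³ (X(c) = -3 + ((c² + c²*c) + 96) = -3 + ((c² + c³) + 96) = -3 + (96 + c² + c³) = 93 + c² + c³)
1/(X(b) + m(-314)) = 1/((93 + (7 - √58/3)² + (7 - √58/3)³) - 314) = 1/(-221 + (7 - √58/3)² + (7 - √58/3)³)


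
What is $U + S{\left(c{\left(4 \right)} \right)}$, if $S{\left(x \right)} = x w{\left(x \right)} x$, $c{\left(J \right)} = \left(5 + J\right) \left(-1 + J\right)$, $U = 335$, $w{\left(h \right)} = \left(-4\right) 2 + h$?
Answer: $14186$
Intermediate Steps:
$w{\left(h \right)} = -8 + h$
$c{\left(J \right)} = \left(-1 + J\right) \left(5 + J\right)$
$S{\left(x \right)} = x^{2} \left(-8 + x\right)$ ($S{\left(x \right)} = x \left(-8 + x\right) x = x^{2} \left(-8 + x\right)$)
$U + S{\left(c{\left(4 \right)} \right)} = 335 + \left(-5 + 4^{2} + 4 \cdot 4\right)^{2} \left(-8 + \left(-5 + 4^{2} + 4 \cdot 4\right)\right) = 335 + \left(-5 + 16 + 16\right)^{2} \left(-8 + \left(-5 + 16 + 16\right)\right) = 335 + 27^{2} \left(-8 + 27\right) = 335 + 729 \cdot 19 = 335 + 13851 = 14186$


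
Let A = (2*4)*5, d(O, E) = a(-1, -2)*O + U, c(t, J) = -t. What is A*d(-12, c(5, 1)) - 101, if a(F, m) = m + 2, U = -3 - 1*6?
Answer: -461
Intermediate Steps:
U = -9 (U = -3 - 6 = -9)
a(F, m) = 2 + m
d(O, E) = -9 (d(O, E) = (2 - 2)*O - 9 = 0*O - 9 = 0 - 9 = -9)
A = 40 (A = 8*5 = 40)
A*d(-12, c(5, 1)) - 101 = 40*(-9) - 101 = -360 - 101 = -461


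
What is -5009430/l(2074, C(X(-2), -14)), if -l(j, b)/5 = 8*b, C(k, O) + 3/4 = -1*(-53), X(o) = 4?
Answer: 500943/209 ≈ 2396.9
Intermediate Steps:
C(k, O) = 209/4 (C(k, O) = -3/4 - 1*(-53) = -3/4 + 53 = 209/4)
l(j, b) = -40*b
-5009430/l(2074, C(X(-2), -14)) = -5009430/((-40*209/4)) = -5009430/(-2090) = -5009430*(-1/2090) = 500943/209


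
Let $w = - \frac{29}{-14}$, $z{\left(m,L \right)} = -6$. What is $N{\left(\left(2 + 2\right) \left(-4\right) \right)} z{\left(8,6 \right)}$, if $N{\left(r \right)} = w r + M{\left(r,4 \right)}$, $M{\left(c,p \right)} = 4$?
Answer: $\frac{1224}{7} \approx 174.86$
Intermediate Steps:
$w = \frac{29}{14}$ ($w = \left(-29\right) \left(- \frac{1}{14}\right) = \frac{29}{14} \approx 2.0714$)
$N{\left(r \right)} = 4 + \frac{29 r}{14}$ ($N{\left(r \right)} = \frac{29 r}{14} + 4 = 4 + \frac{29 r}{14}$)
$N{\left(\left(2 + 2\right) \left(-4\right) \right)} z{\left(8,6 \right)} = \left(4 + \frac{29 \left(2 + 2\right) \left(-4\right)}{14}\right) \left(-6\right) = \left(4 + \frac{29 \cdot 4 \left(-4\right)}{14}\right) \left(-6\right) = \left(4 + \frac{29}{14} \left(-16\right)\right) \left(-6\right) = \left(4 - \frac{232}{7}\right) \left(-6\right) = \left(- \frac{204}{7}\right) \left(-6\right) = \frac{1224}{7}$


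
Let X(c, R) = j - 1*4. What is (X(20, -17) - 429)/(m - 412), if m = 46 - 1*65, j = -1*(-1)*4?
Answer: 429/431 ≈ 0.99536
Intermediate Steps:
j = 4 (j = 1*4 = 4)
X(c, R) = 0 (X(c, R) = 4 - 1*4 = 4 - 4 = 0)
m = -19 (m = 46 - 65 = -19)
(X(20, -17) - 429)/(m - 412) = (0 - 429)/(-19 - 412) = -429/(-431) = -429*(-1/431) = 429/431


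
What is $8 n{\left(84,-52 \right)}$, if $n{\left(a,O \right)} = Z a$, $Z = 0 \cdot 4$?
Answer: $0$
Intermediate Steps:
$Z = 0$
$n{\left(a,O \right)} = 0$ ($n{\left(a,O \right)} = 0 a = 0$)
$8 n{\left(84,-52 \right)} = 8 \cdot 0 = 0$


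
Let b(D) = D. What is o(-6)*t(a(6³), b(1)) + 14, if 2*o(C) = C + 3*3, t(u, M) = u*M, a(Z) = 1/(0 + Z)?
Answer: 2017/144 ≈ 14.007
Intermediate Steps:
a(Z) = 1/Z
t(u, M) = M*u
o(C) = 9/2 + C/2 (o(C) = (C + 3*3)/2 = (C + 9)/2 = (9 + C)/2 = 9/2 + C/2)
o(-6)*t(a(6³), b(1)) + 14 = (9/2 + (½)*(-6))*(1/6³) + 14 = (9/2 - 3)*(1/216) + 14 = 3*(1*(1/216))/2 + 14 = (3/2)*(1/216) + 14 = 1/144 + 14 = 2017/144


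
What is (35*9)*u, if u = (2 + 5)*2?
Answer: 4410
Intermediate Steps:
u = 14 (u = 7*2 = 14)
(35*9)*u = (35*9)*14 = 315*14 = 4410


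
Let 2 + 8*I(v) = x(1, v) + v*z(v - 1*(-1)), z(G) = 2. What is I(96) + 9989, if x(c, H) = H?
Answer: 40099/4 ≈ 10025.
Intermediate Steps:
I(v) = -1/4 + 3*v/8 (I(v) = -1/4 + (v + v*2)/8 = -1/4 + (v + 2*v)/8 = -1/4 + (3*v)/8 = -1/4 + 3*v/8)
I(96) + 9989 = (-1/4 + (3/8)*96) + 9989 = (-1/4 + 36) + 9989 = 143/4 + 9989 = 40099/4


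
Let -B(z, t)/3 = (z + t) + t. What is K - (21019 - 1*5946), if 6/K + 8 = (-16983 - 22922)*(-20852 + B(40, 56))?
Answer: -6408253784215/425147866 ≈ -15073.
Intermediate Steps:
B(z, t) = -6*t - 3*z (B(z, t) = -3*((z + t) + t) = -3*((t + z) + t) = -3*(z + 2*t) = -6*t - 3*z)
K = 3/425147866 (K = 6/(-8 + (-16983 - 22922)*(-20852 + (-6*56 - 3*40))) = 6/(-8 - 39905*(-20852 + (-336 - 120))) = 6/(-8 - 39905*(-20852 - 456)) = 6/(-8 - 39905*(-21308)) = 6/(-8 + 850295740) = 6/850295732 = 6*(1/850295732) = 3/425147866 ≈ 7.0564e-9)
K - (21019 - 1*5946) = 3/425147866 - (21019 - 1*5946) = 3/425147866 - (21019 - 5946) = 3/425147866 - 1*15073 = 3/425147866 - 15073 = -6408253784215/425147866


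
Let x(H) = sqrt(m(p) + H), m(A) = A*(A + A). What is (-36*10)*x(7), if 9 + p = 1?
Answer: -1080*sqrt(15) ≈ -4182.8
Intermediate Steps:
p = -8 (p = -9 + 1 = -8)
m(A) = 2*A**2 (m(A) = A*(2*A) = 2*A**2)
x(H) = sqrt(128 + H) (x(H) = sqrt(2*(-8)**2 + H) = sqrt(2*64 + H) = sqrt(128 + H))
(-36*10)*x(7) = (-36*10)*sqrt(128 + 7) = -1080*sqrt(15)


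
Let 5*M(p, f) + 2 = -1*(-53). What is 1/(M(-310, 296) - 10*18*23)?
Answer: -5/20649 ≈ -0.00024214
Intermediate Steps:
M(p, f) = 51/5 (M(p, f) = -⅖ + (-1*(-53))/5 = -⅖ + (⅕)*53 = -⅖ + 53/5 = 51/5)
1/(M(-310, 296) - 10*18*23) = 1/(51/5 - 10*18*23) = 1/(51/5 - 180*23) = 1/(51/5 - 4140) = 1/(-20649/5) = -5/20649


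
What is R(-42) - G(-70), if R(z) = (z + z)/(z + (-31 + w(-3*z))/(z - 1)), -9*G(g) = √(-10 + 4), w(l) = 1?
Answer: 301/148 + I*√6/9 ≈ 2.0338 + 0.27217*I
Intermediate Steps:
G(g) = -I*√6/9 (G(g) = -√(-10 + 4)/9 = -I*√6/9)
R(z) = 2*z/(z - 30/(-1 + z)) (R(z) = (z + z)/(z + (-31 + 1)/(z - 1)) = (2*z)/(z - 30/(-1 + z)) = 2*z/(z - 30/(-1 + z)))
R(-42) - G(-70) = 2*(-42)*(-1 - 42)/(-30 + (-42)² - 1*(-42)) - (-1)*I*√6/9 = 2*(-42)*(-43)/(-30 + 1764 + 42) + I*√6/9 = 2*(-42)*(-43)/1776 + I*√6/9 = 2*(-42)*(1/1776)*(-43) + I*√6/9 = 301/148 + I*√6/9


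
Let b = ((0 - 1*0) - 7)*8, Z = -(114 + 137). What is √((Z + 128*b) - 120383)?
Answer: I*√127802 ≈ 357.49*I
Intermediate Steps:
Z = -251 (Z = -1*251 = -251)
b = -56 (b = ((0 + 0) - 7)*8 = (0 - 7)*8 = -7*8 = -56)
√((Z + 128*b) - 120383) = √((-251 + 128*(-56)) - 120383) = √((-251 - 7168) - 120383) = √(-7419 - 120383) = √(-127802) = I*√127802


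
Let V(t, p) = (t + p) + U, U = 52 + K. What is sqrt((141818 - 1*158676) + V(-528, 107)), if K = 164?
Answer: I*sqrt(17063) ≈ 130.63*I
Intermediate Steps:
U = 216 (U = 52 + 164 = 216)
V(t, p) = 216 + p + t (V(t, p) = (t + p) + 216 = (p + t) + 216 = 216 + p + t)
sqrt((141818 - 1*158676) + V(-528, 107)) = sqrt((141818 - 1*158676) + (216 + 107 - 528)) = sqrt((141818 - 158676) - 205) = sqrt(-16858 - 205) = sqrt(-17063) = I*sqrt(17063)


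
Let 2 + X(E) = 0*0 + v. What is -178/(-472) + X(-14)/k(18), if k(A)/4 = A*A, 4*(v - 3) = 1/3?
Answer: 346799/917568 ≈ 0.37795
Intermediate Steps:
v = 37/12 (v = 3 + (1/4)/3 = 3 + (1/4)*(1/3) = 3 + 1/12 = 37/12 ≈ 3.0833)
k(A) = 4*A**2 (k(A) = 4*(A*A) = 4*A**2)
X(E) = 13/12 (X(E) = -2 + (0*0 + 37/12) = -2 + (0 + 37/12) = -2 + 37/12 = 13/12)
-178/(-472) + X(-14)/k(18) = -178/(-472) + 13/(12*((4*18**2))) = -178*(-1/472) + 13/(12*((4*324))) = 89/236 + (13/12)/1296 = 89/236 + (13/12)*(1/1296) = 89/236 + 13/15552 = 346799/917568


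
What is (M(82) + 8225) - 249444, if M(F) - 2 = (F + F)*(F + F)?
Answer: -214321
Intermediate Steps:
M(F) = 2 + 4*F² (M(F) = 2 + (F + F)*(F + F) = 2 + (2*F)*(2*F) = 2 + 4*F²)
(M(82) + 8225) - 249444 = ((2 + 4*82²) + 8225) - 249444 = ((2 + 4*6724) + 8225) - 249444 = ((2 + 26896) + 8225) - 249444 = (26898 + 8225) - 249444 = 35123 - 249444 = -214321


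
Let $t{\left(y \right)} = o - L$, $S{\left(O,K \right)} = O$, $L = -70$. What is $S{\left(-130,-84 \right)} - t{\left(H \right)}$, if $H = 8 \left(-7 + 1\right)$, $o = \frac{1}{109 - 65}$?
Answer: $- \frac{8801}{44} \approx -200.02$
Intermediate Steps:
$o = \frac{1}{44} \approx 0.022727$
$H = -48$ ($H = 8 \left(-6\right) = -48$)
$t{\left(y \right)} = \frac{3081}{44}$ ($t{\left(y \right)} = \frac{1}{44} - -70 = \frac{1}{44} + 70 = \frac{3081}{44}$)
$S{\left(-130,-84 \right)} - t{\left(H \right)} = -130 - \frac{3081}{44} = - \frac{8801}{44}$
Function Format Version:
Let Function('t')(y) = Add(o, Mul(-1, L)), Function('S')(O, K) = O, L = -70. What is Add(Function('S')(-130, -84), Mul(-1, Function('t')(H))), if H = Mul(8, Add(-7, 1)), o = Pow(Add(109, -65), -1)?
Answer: Rational(-8801, 44) ≈ -200.02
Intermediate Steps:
o = Rational(1, 44) (o = Pow(44, -1) = Rational(1, 44) ≈ 0.022727)
H = -48 (H = Mul(8, -6) = -48)
Function('t')(y) = Rational(3081, 44) (Function('t')(y) = Add(Rational(1, 44), Mul(-1, -70)) = Add(Rational(1, 44), 70) = Rational(3081, 44))
Add(Function('S')(-130, -84), Mul(-1, Function('t')(H))) = Add(-130, Mul(-1, Rational(3081, 44))) = Add(-130, Rational(-3081, 44)) = Rational(-8801, 44)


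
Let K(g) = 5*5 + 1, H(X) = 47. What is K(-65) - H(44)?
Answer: -21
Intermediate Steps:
K(g) = 26 (K(g) = 25 + 1 = 26)
K(-65) - H(44) = 26 - 1*47 = 26 - 47 = -21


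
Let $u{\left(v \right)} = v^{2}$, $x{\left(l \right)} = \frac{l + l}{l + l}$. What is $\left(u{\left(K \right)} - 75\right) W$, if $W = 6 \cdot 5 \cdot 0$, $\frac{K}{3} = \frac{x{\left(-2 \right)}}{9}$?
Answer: $0$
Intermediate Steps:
$x{\left(l \right)} = 1$ ($x{\left(l \right)} = \frac{2 l}{2 l} = 2 l \frac{1}{2 l} = 1$)
$K = \frac{1}{3}$ ($K = 3 \cdot 1 \cdot \frac{1}{9} = 3 \cdot \frac{1}{9} = \frac{1}{3} \approx 0.33333$)
$W = 0$ ($W = 30 \cdot 0 = 0$)
$\left(u{\left(K \right)} - 75\right) W = \left(\left(\frac{1}{3}\right)^{2} - 75\right) 0 = \left(\frac{1}{9} - 75\right) 0 = \left(- \frac{674}{9}\right) 0 = 0$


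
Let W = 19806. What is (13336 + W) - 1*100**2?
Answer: 23142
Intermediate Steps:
(13336 + W) - 1*100**2 = (13336 + 19806) - 1*100**2 = 33142 - 1*10000 = 33142 - 10000 = 23142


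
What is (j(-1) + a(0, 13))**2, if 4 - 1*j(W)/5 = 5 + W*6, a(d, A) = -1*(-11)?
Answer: 1296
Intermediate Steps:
a(d, A) = 11
j(W) = -5 - 30*W (j(W) = 20 - 5*(5 + W*6) = 20 - 5*(5 + 6*W) = 20 + (-25 - 30*W) = -5 - 30*W)
(j(-1) + a(0, 13))**2 = ((-5 - 30*(-1)) + 11)**2 = ((-5 + 30) + 11)**2 = (25 + 11)**2 = 36**2 = 1296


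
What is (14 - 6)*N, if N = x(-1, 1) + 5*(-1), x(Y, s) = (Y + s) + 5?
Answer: 0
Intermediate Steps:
x(Y, s) = 5 + Y + s
N = 0 (N = (5 - 1 + 1) + 5*(-1) = 5 - 5 = 0)
(14 - 6)*N = (14 - 6)*0 = 8*0 = 0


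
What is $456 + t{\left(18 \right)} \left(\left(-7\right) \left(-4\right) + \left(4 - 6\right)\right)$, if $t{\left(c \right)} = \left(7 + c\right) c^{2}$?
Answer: $211056$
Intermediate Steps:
$t{\left(c \right)} = c^{2} \left(7 + c\right)$
$456 + t{\left(18 \right)} \left(\left(-7\right) \left(-4\right) + \left(4 - 6\right)\right) = 456 + 18^{2} \left(7 + 18\right) \left(\left(-7\right) \left(-4\right) + \left(4 - 6\right)\right) = 456 + 324 \cdot 25 \left(28 + \left(4 - 6\right)\right) = 456 + 8100 \left(28 - 2\right) = 456 + 8100 \cdot 26 = 456 + 210600 = 211056$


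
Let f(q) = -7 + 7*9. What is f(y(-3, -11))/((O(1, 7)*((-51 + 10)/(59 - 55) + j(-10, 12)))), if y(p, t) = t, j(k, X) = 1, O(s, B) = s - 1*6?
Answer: 224/185 ≈ 1.2108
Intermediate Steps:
O(s, B) = -6 + s (O(s, B) = s - 6 = -6 + s)
f(q) = 56 (f(q) = -7 + 63 = 56)
f(y(-3, -11))/((O(1, 7)*((-51 + 10)/(59 - 55) + j(-10, 12)))) = 56/(((-6 + 1)*((-51 + 10)/(59 - 55) + 1))) = 56/((-5*(-41/4 + 1))) = 56/((-5*(-37/4))) = 56/(185/4) = 56*(4/185) = 224/185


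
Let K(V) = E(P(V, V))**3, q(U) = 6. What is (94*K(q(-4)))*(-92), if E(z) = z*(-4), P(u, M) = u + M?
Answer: 956399616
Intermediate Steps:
P(u, M) = M + u
E(z) = -4*z
K(V) = -512*V**3 (K(V) = (-4*(V + V))**3 = (-8*V)**3 = -512*V**3)
(94*K(q(-4)))*(-92) = (94*(-512*6**3))*(-92) = (94*(-512*216))*(-92) = (94*(-110592))*(-92) = -10395648*(-92) = 956399616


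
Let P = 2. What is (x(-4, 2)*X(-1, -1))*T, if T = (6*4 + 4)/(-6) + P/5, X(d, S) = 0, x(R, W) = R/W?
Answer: 0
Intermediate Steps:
T = -64/15 (T = (6*4 + 4)/(-6) + 2/5 = (24 + 4)*(-⅙) + 2*(⅕) = 28*(-⅙) + ⅖ = -14/3 + ⅖ = -64/15 ≈ -4.2667)
(x(-4, 2)*X(-1, -1))*T = (-4/2*0)*(-64/15) = (-4*½*0)*(-64/15) = -2*0*(-64/15) = 0*(-64/15) = 0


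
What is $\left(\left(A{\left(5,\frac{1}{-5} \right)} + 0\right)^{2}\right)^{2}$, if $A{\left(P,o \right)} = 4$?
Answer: $256$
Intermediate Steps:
$\left(\left(A{\left(5,\frac{1}{-5} \right)} + 0\right)^{2}\right)^{2} = \left(\left(4 + 0\right)^{2}\right)^{2} = \left(4^{2}\right)^{2} = 16^{2} = 256$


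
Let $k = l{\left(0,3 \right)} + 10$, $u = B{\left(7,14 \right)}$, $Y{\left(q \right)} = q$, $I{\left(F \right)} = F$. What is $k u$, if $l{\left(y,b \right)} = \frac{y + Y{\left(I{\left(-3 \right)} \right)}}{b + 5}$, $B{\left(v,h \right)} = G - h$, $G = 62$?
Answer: $462$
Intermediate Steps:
$B{\left(v,h \right)} = 62 - h$
$l{\left(y,b \right)} = \frac{-3 + y}{5 + b}$ ($l{\left(y,b \right)} = \frac{y - 3}{b + 5} = \frac{-3 + y}{5 + b}$)
$u = 48$ ($u = 62 - 14 = 48$)
$k = \frac{77}{8}$ ($k = \frac{-3 + 0}{5 + 3} + 10 = \frac{1}{8} \left(-3\right) + 10 = - \frac{3}{8} + 10 = \frac{77}{8} \approx 9.625$)
$k u = \frac{77}{8} \cdot 48 = 462$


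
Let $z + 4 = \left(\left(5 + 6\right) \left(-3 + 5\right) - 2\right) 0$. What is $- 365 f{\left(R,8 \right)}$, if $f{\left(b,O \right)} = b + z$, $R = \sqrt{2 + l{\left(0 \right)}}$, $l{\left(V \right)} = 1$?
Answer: $1460 - 365 \sqrt{3} \approx 827.8$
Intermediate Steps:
$z = -4$ ($z = -4 + \left(\left(5 + 6\right) \left(-3 + 5\right) - 2\right) 0 = -4 + \left(11 \cdot 2 - 2\right) 0 = -4 + \left(22 - 2\right) 0 = -4 + 20 \cdot 0 = -4 + 0 = -4$)
$R = \sqrt{3}$ ($R = \sqrt{2 + 1} = \sqrt{3} \approx 1.732$)
$f{\left(b,O \right)} = -4 + b$ ($f{\left(b,O \right)} = b - 4 = -4 + b$)
$- 365 f{\left(R,8 \right)} = - 365 \left(-4 + \sqrt{3}\right) = 1460 - 365 \sqrt{3}$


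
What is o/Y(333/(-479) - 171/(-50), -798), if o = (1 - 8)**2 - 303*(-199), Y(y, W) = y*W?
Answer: -722643350/26038341 ≈ -27.753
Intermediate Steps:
Y(y, W) = W*y
o = 60346 (o = (-7)**2 + 60297 = 49 + 60297 = 60346)
o/Y(333/(-479) - 171/(-50), -798) = 60346/((-798*(333/(-479) - 171/(-50)))) = 60346/((-798*(333*(-1/479) - 171*(-1/50)))) = 60346/((-798*(-333/479 + 171/50))) = 60346/((-798*65259/23950)) = 60346/(-26038341/11975) = 60346*(-11975/26038341) = -722643350/26038341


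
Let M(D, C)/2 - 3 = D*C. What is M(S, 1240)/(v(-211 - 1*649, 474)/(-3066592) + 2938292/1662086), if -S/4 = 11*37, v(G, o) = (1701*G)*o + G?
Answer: -2572319670223944976/145186894729983 ≈ -17717.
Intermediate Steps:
v(G, o) = G + 1701*G*o (v(G, o) = 1701*G*o + G = G + 1701*G*o)
S = -1628 (S = -44*37 = -4*407 = -1628)
M(D, C) = 6 + 2*C*D (M(D, C) = 6 + 2*(D*C) = 6 + 2*(C*D) = 6 + 2*C*D)
M(S, 1240)/(v(-211 - 1*649, 474)/(-3066592) + 2938292/1662086) = (6 + 2*1240*(-1628))/(((-211 - 1*649)*(1 + 1701*474))/(-3066592) + 2938292/1662086) = (6 - 4037440)/(((-211 - 649)*(1 + 806274))*(-1/3066592) + 2938292*(1/1662086)) = -4037434/(-860*806275*(-1/3066592) + 1469146/831043) = -4037434/(-693396500*(-1/3066592) + 1469146/831043) = -4037434/(173349125/766648 + 1469146/831043) = -4037434/145186894729983/637117453864 = -4037434*637117453864/145186894729983 = -2572319670223944976/145186894729983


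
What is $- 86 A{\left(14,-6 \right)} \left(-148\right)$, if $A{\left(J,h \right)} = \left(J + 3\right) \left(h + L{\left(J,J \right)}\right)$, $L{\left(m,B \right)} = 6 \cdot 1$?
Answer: $0$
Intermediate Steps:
$L{\left(m,B \right)} = 6$
$A{\left(J,h \right)} = \left(3 + J\right) \left(6 + h\right)$ ($A{\left(J,h \right)} = \left(J + 3\right) \left(h + 6\right) = \left(3 + J\right) \left(6 + h\right)$)
$- 86 A{\left(14,-6 \right)} \left(-148\right) = - 86 \left(18 + 3 \left(-6\right) + 6 \cdot 14 + 14 \left(-6\right)\right) \left(-148\right) = - 86 \left(18 - 18 + 84 - 84\right) \left(-148\right) = \left(-86\right) 0 \left(-148\right) = 0 \left(-148\right) = 0$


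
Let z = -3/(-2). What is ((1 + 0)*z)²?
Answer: 9/4 ≈ 2.2500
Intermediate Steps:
z = 3/2 (z = -3*(-½) = 3/2 ≈ 1.5000)
((1 + 0)*z)² = ((1 + 0)*(3/2))² = (1*(3/2))² = (3/2)² = 9/4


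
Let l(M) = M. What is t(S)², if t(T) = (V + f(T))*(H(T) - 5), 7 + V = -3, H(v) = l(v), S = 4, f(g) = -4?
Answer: 196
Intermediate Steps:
H(v) = v
V = -10 (V = -7 - 3 = -10)
t(T) = 70 - 14*T (t(T) = (-10 - 4)*(T - 5) = -14*(-5 + T) = 70 - 14*T)
t(S)² = (70 - 14*4)² = (70 - 56)² = 14² = 196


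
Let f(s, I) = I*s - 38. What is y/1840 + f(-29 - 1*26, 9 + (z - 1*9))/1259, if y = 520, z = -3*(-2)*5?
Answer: -61281/57914 ≈ -1.0581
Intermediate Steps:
z = 30 (z = 6*5 = 30)
f(s, I) = -38 + I*s
y/1840 + f(-29 - 1*26, 9 + (z - 1*9))/1259 = 520/1840 + (-38 + (9 + (30 - 1*9))*(-29 - 1*26))/1259 = 520*(1/1840) + (-38 + (9 + (30 - 9))*(-29 - 26))*(1/1259) = 13/46 + (-38 + (9 + 21)*(-55))*(1/1259) = 13/46 + (-38 + 30*(-55))*(1/1259) = 13/46 + (-38 - 1650)*(1/1259) = 13/46 - 1688*1/1259 = 13/46 - 1688/1259 = -61281/57914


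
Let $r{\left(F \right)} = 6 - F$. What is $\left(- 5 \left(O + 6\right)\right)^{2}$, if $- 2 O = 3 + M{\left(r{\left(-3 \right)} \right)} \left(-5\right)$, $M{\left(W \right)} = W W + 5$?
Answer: $\frac{4818025}{4} \approx 1.2045 \cdot 10^{6}$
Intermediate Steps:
$M{\left(W \right)} = 5 + W^{2}$ ($M{\left(W \right)} = W^{2} + 5 = 5 + W^{2}$)
$O = \frac{427}{2}$ ($O = - \frac{3 + \left(5 + \left(6 - -3\right)^{2}\right) \left(-5\right)}{2} = - \frac{3 + \left(5 + \left(6 + 3\right)^{2}\right) \left(-5\right)}{2} = - \frac{3 + \left(5 + 9^{2}\right) \left(-5\right)}{2} = - \frac{3 + \left(5 + 81\right) \left(-5\right)}{2} = - \frac{3 + 86 \left(-5\right)}{2} = - \frac{3 - 430}{2} = \left(- \frac{1}{2}\right) \left(-427\right) = \frac{427}{2} \approx 213.5$)
$\left(- 5 \left(O + 6\right)\right)^{2} = \left(- 5 \left(\frac{427}{2} + 6\right)\right)^{2} = \left(\left(-5\right) \frac{439}{2}\right)^{2} = \left(- \frac{2195}{2}\right)^{2} = \frac{4818025}{4}$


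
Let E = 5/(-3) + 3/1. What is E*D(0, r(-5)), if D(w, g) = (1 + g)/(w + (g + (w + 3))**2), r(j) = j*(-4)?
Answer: 28/529 ≈ 0.052930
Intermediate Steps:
r(j) = -4*j
E = 4/3 (E = 5*(-1/3) + 3*1 = -5/3 + 3 = 4/3 ≈ 1.3333)
D(w, g) = (1 + g)/(w + (3 + g + w)**2) (D(w, g) = (1 + g)/(w + (g + (3 + w))**2) = (1 + g)/(w + (3 + g + w)**2))
E*D(0, r(-5)) = 4*((1 - 4*(-5))/(0 + (3 - 4*(-5) + 0)**2))/3 = 4*((1 + 20)/(0 + (3 + 20 + 0)**2))/3 = 4*(21/(0 + 23**2))/3 = 4*(21/(0 + 529))/3 = 4*(21/529)/3 = 4*((1/529)*21)/3 = (4/3)*(21/529) = 28/529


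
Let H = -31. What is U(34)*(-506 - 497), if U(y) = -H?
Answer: -31093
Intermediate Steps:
U(y) = 31 (U(y) = -1*(-31) = 31)
U(34)*(-506 - 497) = 31*(-506 - 497) = 31*(-1003) = -31093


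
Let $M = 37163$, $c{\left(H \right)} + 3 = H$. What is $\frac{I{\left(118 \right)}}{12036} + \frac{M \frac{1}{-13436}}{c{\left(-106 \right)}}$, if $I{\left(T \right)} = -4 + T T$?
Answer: $\frac{1736122329}{1468917572} \approx 1.1819$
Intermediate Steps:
$c{\left(H \right)} = -3 + H$
$I{\left(T \right)} = -4 + T^{2}$
$\frac{I{\left(118 \right)}}{12036} + \frac{M \frac{1}{-13436}}{c{\left(-106 \right)}} = \frac{-4 + 118^{2}}{12036} + \frac{37163 \frac{1}{-13436}}{-3 - 106} = \left(-4 + 13924\right) \frac{1}{12036} + \frac{37163 \left(- \frac{1}{13436}\right)}{-109} = 13920 \cdot \frac{1}{12036} - - \frac{37163}{1464524} = \frac{1160}{1003} + \frac{37163}{1464524} = \frac{1736122329}{1468917572}$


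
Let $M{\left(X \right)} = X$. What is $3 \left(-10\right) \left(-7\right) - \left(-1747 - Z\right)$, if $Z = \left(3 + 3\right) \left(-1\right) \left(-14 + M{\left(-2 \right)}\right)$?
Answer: $2053$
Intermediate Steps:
$Z = 96$ ($Z = \left(3 + 3\right) \left(-1\right) \left(-14 - 2\right) = 6 \left(-1\right) \left(-16\right) = \left(-6\right) \left(-16\right) = 96$)
$3 \left(-10\right) \left(-7\right) - \left(-1747 - Z\right) = 3 \left(-10\right) \left(-7\right) - \left(-1747 - 96\right) = \left(-30\right) \left(-7\right) - \left(-1747 - 96\right) = 210 - -1843 = 210 + 1843 = 2053$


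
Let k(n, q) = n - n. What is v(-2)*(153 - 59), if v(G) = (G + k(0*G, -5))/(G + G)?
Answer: 47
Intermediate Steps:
k(n, q) = 0
v(G) = ½ (v(G) = (G + 0)/(G + G) = G/((2*G)) = G*(1/(2*G)) = ½)
v(-2)*(153 - 59) = (153 - 59)/2 = (½)*94 = 47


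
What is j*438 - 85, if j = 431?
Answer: 188693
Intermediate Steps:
j*438 - 85 = 431*438 - 85 = 188778 - 85 = 188693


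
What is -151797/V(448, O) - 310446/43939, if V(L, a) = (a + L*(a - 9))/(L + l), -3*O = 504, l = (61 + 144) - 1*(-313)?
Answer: 152818228977/83132588 ≈ 1838.2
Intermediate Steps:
l = 518 (l = 205 + 313 = 518)
O = -168 (O = -1/3*504 = -168)
V(L, a) = (a + L*(-9 + a))/(518 + L) (V(L, a) = (a + L*(a - 9))/(L + 518) = (a + L*(-9 + a))/(518 + L))
-151797/V(448, O) - 310446/43939 = -151797*(518 + 448)/(-168 - 9*448 + 448*(-168)) - 310446/43939 = -151797*966/(-168 - 4032 - 75264) - 310446*1/43939 = -151797/((1/966)*(-79464)) - 310446/43939 = -151797/(-1892/23) - 310446/43939 = -151797*(-23/1892) - 310446/43939 = 3491331/1892 - 310446/43939 = 152818228977/83132588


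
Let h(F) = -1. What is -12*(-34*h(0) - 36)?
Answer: 24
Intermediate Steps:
-12*(-34*h(0) - 36) = -12*(-34*(-1) - 36) = -12*(34 - 36) = -12*(-2) = 24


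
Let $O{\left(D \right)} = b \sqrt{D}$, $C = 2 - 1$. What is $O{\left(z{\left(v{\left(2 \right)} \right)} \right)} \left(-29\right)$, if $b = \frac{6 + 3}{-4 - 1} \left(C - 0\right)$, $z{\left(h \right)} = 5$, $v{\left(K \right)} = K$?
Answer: $\frac{261 \sqrt{5}}{5} \approx 116.72$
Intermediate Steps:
$C = 1$
$b = - \frac{9}{5}$ ($b = \frac{6 + 3}{-4 - 1} \left(1 - 0\right) = \frac{9}{-5} \left(1 + 0\right) = 9 \left(- \frac{1}{5}\right) 1 = \left(- \frac{9}{5}\right) 1 = - \frac{9}{5} \approx -1.8$)
$O{\left(D \right)} = - \frac{9 \sqrt{D}}{5}$
$O{\left(z{\left(v{\left(2 \right)} \right)} \right)} \left(-29\right) = - \frac{9 \sqrt{5}}{5} \left(-29\right) = \frac{261 \sqrt{5}}{5}$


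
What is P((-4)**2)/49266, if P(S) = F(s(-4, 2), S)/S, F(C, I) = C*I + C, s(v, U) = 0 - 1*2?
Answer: -1/23184 ≈ -4.3133e-5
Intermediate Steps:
s(v, U) = -2 (s(v, U) = 0 - 2 = -2)
F(C, I) = C + C*I
P(S) = (-2 - 2*S)/S (P(S) = (-2*(1 + S))/S = (-2 - 2*S)/S)
P((-4)**2)/49266 = (-2 - 2/((-4)**2))/49266 = (-2 - 2/16)*(1/49266) = (-2 - 2*1/16)*(1/49266) = (-2 - 1/8)*(1/49266) = -17/8*1/49266 = -1/23184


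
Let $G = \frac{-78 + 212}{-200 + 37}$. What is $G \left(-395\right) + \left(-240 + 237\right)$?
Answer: $\frac{52441}{163} \approx 321.72$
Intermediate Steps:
$G = - \frac{134}{163}$ ($G = \frac{134}{-163} = 134 \left(- \frac{1}{163}\right) = - \frac{134}{163} \approx -0.82209$)
$G \left(-395\right) + \left(-240 + 237\right) = \left(- \frac{134}{163}\right) \left(-395\right) + \left(-240 + 237\right) = \frac{52930}{163} - 3 = \frac{52441}{163}$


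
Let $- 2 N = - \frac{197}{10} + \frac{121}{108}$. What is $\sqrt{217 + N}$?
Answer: $\frac{\sqrt{7331790}}{180} \approx 15.043$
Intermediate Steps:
$N = \frac{10033}{1080}$ ($N = - \frac{- \frac{197}{10} + \frac{121}{108}}{2} = \left(- \frac{1}{2}\right) \left(- \frac{10033}{540}\right) = \frac{10033}{1080} \approx 9.2898$)
$\sqrt{217 + N} = \sqrt{217 + \frac{10033}{1080}} = \sqrt{\frac{244393}{1080}} = \frac{\sqrt{7331790}}{180}$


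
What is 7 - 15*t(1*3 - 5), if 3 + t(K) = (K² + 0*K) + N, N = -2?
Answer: 22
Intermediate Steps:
t(K) = -5 + K² (t(K) = -3 + ((K² + 0*K) - 2) = -3 + ((K² + 0) - 2) = -3 + (K² - 2) = -3 + (-2 + K²) = -5 + K²)
7 - 15*t(1*3 - 5) = 7 - 15*(-5 + (1*3 - 5)²) = 7 - 15*(-5 + (3 - 5)²) = 7 - 15*(-5 + (-2)²) = 7 - 15*(-5 + 4) = 7 - 15*(-1) = 7 + 15 = 22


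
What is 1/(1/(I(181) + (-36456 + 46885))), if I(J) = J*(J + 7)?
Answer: 44457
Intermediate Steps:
I(J) = J*(7 + J)
1/(1/(I(181) + (-36456 + 46885))) = 1/(1/(181*(7 + 181) + (-36456 + 46885))) = 1/(1/(181*188 + 10429)) = 1/(1/(34028 + 10429)) = 1/(1/44457) = 44457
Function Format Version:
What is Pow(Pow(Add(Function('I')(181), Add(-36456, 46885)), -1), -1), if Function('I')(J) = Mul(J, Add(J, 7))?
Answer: 44457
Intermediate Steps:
Function('I')(J) = Mul(J, Add(7, J))
Pow(Pow(Add(Function('I')(181), Add(-36456, 46885)), -1), -1) = Pow(Pow(Add(Mul(181, Add(7, 181)), Add(-36456, 46885)), -1), -1) = Pow(Pow(Add(Mul(181, 188), 10429), -1), -1) = Pow(Pow(Add(34028, 10429), -1), -1) = Pow(Pow(44457, -1), -1) = Pow(Rational(1, 44457), -1) = 44457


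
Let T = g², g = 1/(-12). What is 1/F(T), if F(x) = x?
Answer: 144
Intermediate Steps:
g = -1/12 ≈ -0.083333
T = 1/144 (T = (-1/12)² = 1/144 ≈ 0.0069444)
1/F(T) = 1/(1/144) = 144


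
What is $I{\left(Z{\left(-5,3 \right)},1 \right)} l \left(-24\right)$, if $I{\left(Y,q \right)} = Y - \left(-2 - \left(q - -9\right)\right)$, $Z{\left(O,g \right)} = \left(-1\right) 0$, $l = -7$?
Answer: $2016$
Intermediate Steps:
$Z{\left(O,g \right)} = 0$
$I{\left(Y,q \right)} = 11 + Y + q$ ($I{\left(Y,q \right)} = Y - \left(-2 - \left(q + 9\right)\right) = Y - \left(-2 - \left(9 + q\right)\right) = Y - \left(-11 - q\right) = Y + \left(11 + q\right) = 11 + Y + q$)
$I{\left(Z{\left(-5,3 \right)},1 \right)} l \left(-24\right) = \left(11 + 0 + 1\right) \left(-7\right) \left(-24\right) = 12 \left(-7\right) \left(-24\right) = \left(-84\right) \left(-24\right) = 2016$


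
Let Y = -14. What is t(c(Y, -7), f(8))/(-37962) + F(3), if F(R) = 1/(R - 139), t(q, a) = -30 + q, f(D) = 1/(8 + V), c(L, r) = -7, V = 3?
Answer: -445/69768 ≈ -0.0063783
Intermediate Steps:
f(D) = 1/11 (f(D) = 1/(8 + 3) = 1/11)
F(R) = 1/(-139 + R)
t(c(Y, -7), f(8))/(-37962) + F(3) = (-30 - 7)/(-37962) + 1/(-139 + 3) = -37*(-1/37962) + 1/(-136) = 1/1026 - 1/136 = -445/69768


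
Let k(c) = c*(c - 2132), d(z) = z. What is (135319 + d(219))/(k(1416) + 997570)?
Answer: -67769/8143 ≈ -8.3224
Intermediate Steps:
k(c) = c*(-2132 + c)
(135319 + d(219))/(k(1416) + 997570) = (135319 + 219)/(1416*(-2132 + 1416) + 997570) = 135538/(1416*(-716) + 997570) = 135538/(-1013856 + 997570) = 135538/(-16286) = 135538*(-1/16286) = -67769/8143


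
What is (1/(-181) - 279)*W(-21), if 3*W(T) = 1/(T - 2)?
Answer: 50500/12489 ≈ 4.0436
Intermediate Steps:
W(T) = 1/(3*(-2 + T)) (W(T) = 1/(3*(T - 2)) = 1/(3*(-2 + T)))
(1/(-181) - 279)*W(-21) = (1/(-181) - 279)*(1/(3*(-2 - 21))) = (-1/181 - 279)*((1/3)/(-23)) = -50500*(-1)/(543*23) = -50500/181*(-1/69) = 50500/12489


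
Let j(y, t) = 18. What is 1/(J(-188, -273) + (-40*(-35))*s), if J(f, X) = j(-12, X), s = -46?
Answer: -1/64382 ≈ -1.5532e-5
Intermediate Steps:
J(f, X) = 18
1/(J(-188, -273) + (-40*(-35))*s) = 1/(18 - 40*(-35)*(-46)) = 1/(18 + 1400*(-46)) = 1/(18 - 64400) = 1/(-64382) = -1/64382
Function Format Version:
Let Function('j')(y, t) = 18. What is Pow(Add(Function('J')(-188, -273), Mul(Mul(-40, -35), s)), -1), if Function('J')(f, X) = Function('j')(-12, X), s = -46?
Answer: Rational(-1, 64382) ≈ -1.5532e-5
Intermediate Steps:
Function('J')(f, X) = 18
Pow(Add(Function('J')(-188, -273), Mul(Mul(-40, -35), s)), -1) = Pow(Add(18, Mul(Mul(-40, -35), -46)), -1) = Pow(Add(18, Mul(1400, -46)), -1) = Pow(Add(18, -64400), -1) = Pow(-64382, -1) = Rational(-1, 64382)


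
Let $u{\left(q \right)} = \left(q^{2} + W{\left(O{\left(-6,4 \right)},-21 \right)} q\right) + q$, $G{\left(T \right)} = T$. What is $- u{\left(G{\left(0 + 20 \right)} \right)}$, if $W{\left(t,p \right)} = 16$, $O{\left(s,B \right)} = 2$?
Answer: $-740$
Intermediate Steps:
$u{\left(q \right)} = q^{2} + 17 q$ ($u{\left(q \right)} = \left(q^{2} + 16 q\right) + q = q^{2} + 17 q$)
$- u{\left(G{\left(0 + 20 \right)} \right)} = - \left(0 + 20\right) \left(17 + \left(0 + 20\right)\right) = - 20 \left(17 + 20\right) = - 20 \cdot 37 = \left(-1\right) 740 = -740$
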